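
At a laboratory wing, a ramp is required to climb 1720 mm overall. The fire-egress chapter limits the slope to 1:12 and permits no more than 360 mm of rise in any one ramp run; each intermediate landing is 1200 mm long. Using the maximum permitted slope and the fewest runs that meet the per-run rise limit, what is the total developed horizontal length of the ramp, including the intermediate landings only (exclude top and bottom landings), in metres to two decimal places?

25.44 m

1720 / 360 = 4.778 → round up to 5 ramp runs. That means 4 intermediate landings.
Horizontal run for 1720 mm of rise at 1:12 is 1720 × 12 = 20640 mm.
4 intermediate landings contribute 4 × 1200 = 4800 mm.
Total developed length = 20640 + 4800 = 25440 mm.
= 25.44 m.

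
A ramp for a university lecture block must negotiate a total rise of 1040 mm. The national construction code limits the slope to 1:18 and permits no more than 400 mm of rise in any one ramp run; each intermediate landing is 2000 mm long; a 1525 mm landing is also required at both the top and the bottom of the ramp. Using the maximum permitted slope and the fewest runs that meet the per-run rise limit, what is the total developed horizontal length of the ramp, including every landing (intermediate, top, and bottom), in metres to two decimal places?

⌈1040/400⌉ = 3 ramp runs. That means 2 intermediate landings.
Ramp run (horizontal) at 1:18: 1040 × 18 = 18720 mm.
Intermediate landings: 2 × 2000 = 4000 mm.
Top and bottom landings: 2 × 1525 = 3050 mm.
Total = 18720 + 4000 + 3050 = 25770 mm.
= 25.77 m.

25.77 m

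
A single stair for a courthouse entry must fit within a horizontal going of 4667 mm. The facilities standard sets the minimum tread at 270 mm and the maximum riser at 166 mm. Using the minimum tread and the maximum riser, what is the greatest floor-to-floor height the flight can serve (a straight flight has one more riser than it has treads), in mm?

2988 mm

Treads that fit: ⌊4667 / 270⌋ = 17.
Risers = treads + 1 = 18.
Maximum height = 18 × 166 = 2988 mm.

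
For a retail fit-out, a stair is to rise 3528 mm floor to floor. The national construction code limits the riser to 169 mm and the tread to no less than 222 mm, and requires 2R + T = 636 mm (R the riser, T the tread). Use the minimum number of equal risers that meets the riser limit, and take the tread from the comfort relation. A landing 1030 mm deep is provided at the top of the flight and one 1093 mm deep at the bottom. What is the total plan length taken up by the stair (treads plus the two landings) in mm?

3528 / 169 = 20.88, so 21 risers are needed.
R = 3528 ÷ 21 = 168 mm.
T = 636 − 2·168 = 300 mm, which satisfies the 222 mm minimum.
Going = (21 − 1) × 300 = 6000 mm.
Enclosure = 6000 + 1030 + 1093 = 8123 mm.

8123 mm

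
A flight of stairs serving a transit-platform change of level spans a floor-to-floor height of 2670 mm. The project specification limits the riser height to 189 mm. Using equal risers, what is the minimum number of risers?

2670 / 189 = 14.13, so 15 risers are needed.

15 risers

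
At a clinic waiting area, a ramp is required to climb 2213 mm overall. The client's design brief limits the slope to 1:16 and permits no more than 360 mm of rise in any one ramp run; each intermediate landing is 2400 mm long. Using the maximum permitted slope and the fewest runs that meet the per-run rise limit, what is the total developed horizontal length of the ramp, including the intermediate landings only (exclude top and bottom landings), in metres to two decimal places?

⌈2213/360⌉ = 7 ramp runs. That means 6 intermediate landings.
Ramp run (horizontal) at 1:16: 2213 × 16 = 35408 mm.
6 intermediate landings contribute 6 × 2400 = 14400 mm.
Developed length = 35408 + 14400 = 49808 mm.
= 49.81 m.

49.81 m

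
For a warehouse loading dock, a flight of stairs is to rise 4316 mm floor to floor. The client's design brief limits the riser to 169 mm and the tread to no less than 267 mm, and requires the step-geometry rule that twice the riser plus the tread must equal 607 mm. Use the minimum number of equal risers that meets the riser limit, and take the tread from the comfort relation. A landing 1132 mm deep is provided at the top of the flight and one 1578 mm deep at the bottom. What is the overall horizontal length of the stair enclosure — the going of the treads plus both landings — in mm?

⌈4316/169⌉ = 26 risers.
Each riser is 4316/26 = 166 mm (≤ 169 mm).
From 2R + T = 607: T = 607 − 332 = 275 mm.
Treads = 26 − 1 = 25; going = 25 × 275 = 6875 mm.
Enclosure = 6875 + 1132 + 1578 = 9585 mm.

9585 mm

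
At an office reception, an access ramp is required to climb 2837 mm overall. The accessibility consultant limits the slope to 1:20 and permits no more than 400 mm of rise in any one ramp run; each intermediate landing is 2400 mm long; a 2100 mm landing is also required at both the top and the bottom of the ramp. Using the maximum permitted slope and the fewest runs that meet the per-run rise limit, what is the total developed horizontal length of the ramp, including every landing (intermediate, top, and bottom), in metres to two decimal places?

77.74 m

2837 / 400 = 7.093 → round up to 8 ramp runs. That means 7 intermediate landings.
Horizontal run for 2837 mm of rise at 1:20 is 2837 × 20 = 56740 mm.
Intermediate landings: 7 × 2400 = 16800 mm.
Top and bottom landings: 2 × 2100 = 4200 mm.
Total = 56740 + 16800 + 4200 = 77740 mm.
= 77.74 m.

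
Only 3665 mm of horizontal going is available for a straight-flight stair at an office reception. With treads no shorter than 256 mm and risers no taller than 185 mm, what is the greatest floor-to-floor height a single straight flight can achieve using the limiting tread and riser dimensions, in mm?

3665 / 256 = 14.32, so 14 treads fit.
Risers = treads + 1 = 15.
Maximum height = 15 × 185 = 2775 mm.

2775 mm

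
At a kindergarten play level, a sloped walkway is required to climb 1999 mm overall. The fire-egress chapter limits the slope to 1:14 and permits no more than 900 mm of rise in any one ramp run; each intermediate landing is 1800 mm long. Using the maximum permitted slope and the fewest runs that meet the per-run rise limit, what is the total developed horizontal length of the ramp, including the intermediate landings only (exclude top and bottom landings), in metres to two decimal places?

31.59 m

⌈1999/900⌉ = 3 ramp runs. That means 2 intermediate landings.
Horizontal run for 1999 mm of rise at 1:14 is 1999 × 14 = 27986 mm.
Intermediate landings: 2 × 1800 = 3600 mm.
Total developed length = 27986 + 3600 = 31586 mm.
= 31.59 m.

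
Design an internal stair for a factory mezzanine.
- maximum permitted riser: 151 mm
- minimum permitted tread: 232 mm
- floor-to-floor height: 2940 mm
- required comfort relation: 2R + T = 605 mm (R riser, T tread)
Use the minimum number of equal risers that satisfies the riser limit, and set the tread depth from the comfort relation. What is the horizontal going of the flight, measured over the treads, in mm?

At most 151 each: 2940/151 = 19.47, giving 20 risers.
Each riser is 2940/20 = 147 mm (≤ 151 mm).
From 2R + T = 605: T = 605 − 294 = 311 mm.
Treads = 20 − 1 = 19; going = 19 × 311 = 5909 mm.

5909 mm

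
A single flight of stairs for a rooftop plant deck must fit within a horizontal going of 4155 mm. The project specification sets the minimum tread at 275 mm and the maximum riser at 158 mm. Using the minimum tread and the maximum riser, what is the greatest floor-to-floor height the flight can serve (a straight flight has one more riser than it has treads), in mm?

Treads that fit: ⌊4155 / 275⌋ = 15.
Risers = treads + 1 = 16.
Maximum height = 16 × 158 = 2528 mm.

2528 mm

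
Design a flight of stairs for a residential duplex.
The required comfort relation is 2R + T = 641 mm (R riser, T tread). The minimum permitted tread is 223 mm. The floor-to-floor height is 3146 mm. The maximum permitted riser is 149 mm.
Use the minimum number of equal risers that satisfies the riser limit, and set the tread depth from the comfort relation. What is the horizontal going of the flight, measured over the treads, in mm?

⌈3146/149⌉ = 22 risers.
R = 3146 ÷ 22 = 143 mm.
Tread T = 641 − 2 × 143 = 355 mm (≥ 223 mm).
22 risers give 21 treads; going = 21 × 355 = 7455 mm.

7455 mm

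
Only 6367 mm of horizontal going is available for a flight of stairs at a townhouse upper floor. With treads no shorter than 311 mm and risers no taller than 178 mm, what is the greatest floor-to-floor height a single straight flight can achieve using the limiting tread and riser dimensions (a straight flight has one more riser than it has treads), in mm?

3738 mm

6367 / 311 = 20.47, so 20 treads fit.
Risers = treads + 1 = 21.
Maximum height = 21 × 178 = 3738 mm.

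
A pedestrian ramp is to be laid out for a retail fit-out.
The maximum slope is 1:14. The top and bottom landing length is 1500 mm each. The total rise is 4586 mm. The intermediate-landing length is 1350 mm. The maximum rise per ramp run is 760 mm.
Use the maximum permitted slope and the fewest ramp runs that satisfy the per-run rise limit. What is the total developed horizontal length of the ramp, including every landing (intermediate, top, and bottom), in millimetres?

⌈4586/760⌉ = 7 ramp runs. That means 6 intermediate landings.
Ramp run (horizontal) at 1:14: 4586 × 14 = 64204 mm.
Intermediate landings: 6 × 1350 = 8100 mm.
Top and bottom landings: 2 × 1500 = 3000 mm.
Total = 64204 + 8100 + 3000 = 75304 mm.

75304 mm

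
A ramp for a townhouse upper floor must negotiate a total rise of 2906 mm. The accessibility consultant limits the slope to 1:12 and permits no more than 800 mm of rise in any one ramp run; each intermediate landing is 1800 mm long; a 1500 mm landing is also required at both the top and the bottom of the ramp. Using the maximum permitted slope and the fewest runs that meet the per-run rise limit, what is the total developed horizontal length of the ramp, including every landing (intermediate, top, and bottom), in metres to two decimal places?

43.27 m

2906 / 800 = 3.63, so 4 ramp runs are needed. That means 3 intermediate landings.
Horizontal run for 2906 mm of rise at 1:12 is 2906 × 12 = 34872 mm.
3 intermediate landings contribute 3 × 1800 = 5400 mm.
Top and bottom landings: 2 × 1500 = 3000 mm.
Total = 34872 + 5400 + 3000 = 43272 mm.
= 43.27 m.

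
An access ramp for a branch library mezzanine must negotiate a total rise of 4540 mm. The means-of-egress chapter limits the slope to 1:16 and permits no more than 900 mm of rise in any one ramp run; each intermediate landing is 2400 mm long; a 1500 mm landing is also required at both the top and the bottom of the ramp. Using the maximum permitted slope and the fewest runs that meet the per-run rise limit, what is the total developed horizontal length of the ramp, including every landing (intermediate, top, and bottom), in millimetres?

87640 mm

At most 900 each: 4540/900 = 5.04, giving 6 ramp runs. That means 5 intermediate landings.
Horizontal run for 4540 mm of rise at 1:16 is 4540 × 16 = 72640 mm.
Intermediate landings: 5 × 2400 = 12000 mm.
Top and bottom landings: 2 × 1500 = 3000 mm.
Total = 72640 + 12000 + 3000 = 87640 mm.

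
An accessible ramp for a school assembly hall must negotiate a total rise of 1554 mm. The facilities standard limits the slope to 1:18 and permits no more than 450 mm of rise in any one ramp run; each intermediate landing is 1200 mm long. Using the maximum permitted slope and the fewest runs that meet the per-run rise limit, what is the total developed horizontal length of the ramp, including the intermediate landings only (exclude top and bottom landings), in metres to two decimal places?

31.57 m

1554 / 450 = 3.453 → round up to 4 ramp runs. That means 3 intermediate landings.
Ramp run (horizontal) at 1:18: 1554 × 18 = 27972 mm.
Intermediate landings: 3 × 1200 = 3600 mm.
Developed length = 27972 + 3600 = 31572 mm.
= 31.57 m.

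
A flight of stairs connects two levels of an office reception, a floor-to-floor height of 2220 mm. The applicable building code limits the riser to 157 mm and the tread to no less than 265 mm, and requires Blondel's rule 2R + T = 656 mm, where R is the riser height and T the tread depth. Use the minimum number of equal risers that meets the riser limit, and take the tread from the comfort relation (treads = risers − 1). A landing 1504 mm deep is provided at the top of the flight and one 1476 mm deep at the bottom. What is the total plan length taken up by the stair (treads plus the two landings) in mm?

8020 mm

2220 / 157 = 14.140 → round up to 15 risers.
R = 2220 ÷ 15 = 148 mm.
Tread T = 656 − 2 × 148 = 360 mm (≥ 265 mm).
15 risers give 14 treads; going = 14 × 360 = 5040 mm.
Add landings: 5040 + 1504 + 1476 = 8020 mm.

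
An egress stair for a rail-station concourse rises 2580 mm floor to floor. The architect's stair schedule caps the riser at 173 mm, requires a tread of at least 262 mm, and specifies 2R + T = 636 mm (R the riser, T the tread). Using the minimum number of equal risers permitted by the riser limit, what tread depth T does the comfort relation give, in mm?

At most 173 each: 2580/173 = 14.91, giving 15 risers.
R = 2580 ÷ 15 = 172 mm.
From 2R + T = 636: T = 636 − 344 = 292 mm.

292 mm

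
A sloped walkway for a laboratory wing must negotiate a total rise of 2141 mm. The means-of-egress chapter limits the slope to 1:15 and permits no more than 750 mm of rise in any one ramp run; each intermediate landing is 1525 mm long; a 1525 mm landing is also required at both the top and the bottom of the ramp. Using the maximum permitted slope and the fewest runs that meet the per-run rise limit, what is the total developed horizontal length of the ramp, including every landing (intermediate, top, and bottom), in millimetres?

At most 750 each: 2141/750 = 2.85, giving 3 ramp runs. That means 2 intermediate landings.
Horizontal run for 2141 mm of rise at 1:15 is 2141 × 15 = 32115 mm.
Intermediate landings: 2 × 1525 = 3050 mm.
Top and bottom landings: 2 × 1525 = 3050 mm.
Total = 32115 + 3050 + 3050 = 38215 mm.

38215 mm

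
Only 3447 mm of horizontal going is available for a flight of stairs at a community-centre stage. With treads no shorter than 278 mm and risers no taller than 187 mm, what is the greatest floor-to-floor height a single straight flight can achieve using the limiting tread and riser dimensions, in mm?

Treads that fit: ⌊3447 / 278⌋ = 12.
Risers = treads + 1 = 13.
Maximum height = 13 × 187 = 2431 mm.

2431 mm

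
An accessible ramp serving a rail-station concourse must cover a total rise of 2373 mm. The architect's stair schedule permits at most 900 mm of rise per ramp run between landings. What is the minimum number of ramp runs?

2373 / 900 = 2.637 → round up to 3 ramp runs.

3 runs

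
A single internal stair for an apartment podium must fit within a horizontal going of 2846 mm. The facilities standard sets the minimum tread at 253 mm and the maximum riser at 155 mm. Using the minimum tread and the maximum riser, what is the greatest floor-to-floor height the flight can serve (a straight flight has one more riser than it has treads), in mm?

1860 mm

2846 / 253 = 11.25, so 11 treads fit.
Risers = treads + 1 = 12.
Maximum height = 12 × 155 = 1860 mm.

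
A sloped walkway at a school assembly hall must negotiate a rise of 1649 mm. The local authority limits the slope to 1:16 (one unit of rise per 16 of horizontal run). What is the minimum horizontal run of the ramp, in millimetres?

At 1:16 the run is 16 × 1649 = 26384 mm.

26384 mm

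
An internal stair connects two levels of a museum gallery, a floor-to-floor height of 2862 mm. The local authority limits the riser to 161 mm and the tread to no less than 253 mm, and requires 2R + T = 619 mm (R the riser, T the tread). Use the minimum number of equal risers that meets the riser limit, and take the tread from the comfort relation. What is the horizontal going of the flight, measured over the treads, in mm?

2862 / 161 = 17.776 → round up to 18 risers.
R = 2862 ÷ 18 = 159 mm.
From 2R + T = 619: T = 619 − 318 = 301 mm.
18 risers give 17 treads; going = 17 × 301 = 5117 mm.

5117 mm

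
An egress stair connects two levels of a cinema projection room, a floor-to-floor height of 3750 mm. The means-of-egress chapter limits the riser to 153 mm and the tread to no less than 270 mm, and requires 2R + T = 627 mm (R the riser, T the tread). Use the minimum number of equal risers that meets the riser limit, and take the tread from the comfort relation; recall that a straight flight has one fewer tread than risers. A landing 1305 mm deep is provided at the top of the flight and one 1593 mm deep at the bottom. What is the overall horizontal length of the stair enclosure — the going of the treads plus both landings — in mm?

⌈3750/153⌉ = 25 risers.
R = 3750 ÷ 25 = 150 mm.
Tread T = 627 − 2 × 150 = 327 mm (≥ 270 mm).
25 risers give 24 treads; going = 24 × 327 = 7848 mm.
Enclosure = 7848 + 1305 + 1593 = 10746 mm.

10746 mm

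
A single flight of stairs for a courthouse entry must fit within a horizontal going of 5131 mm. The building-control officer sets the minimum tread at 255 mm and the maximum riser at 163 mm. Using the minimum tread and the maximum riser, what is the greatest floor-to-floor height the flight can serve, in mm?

3423 mm

5131 / 255 = 20.12, so 20 treads fit.
Risers = treads + 1 = 21.
Maximum height = 21 × 163 = 3423 mm.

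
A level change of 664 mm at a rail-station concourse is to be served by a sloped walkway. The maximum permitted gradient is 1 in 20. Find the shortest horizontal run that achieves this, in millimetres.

Run = rise × 20 = 664 × 20 = 13280 mm.

13280 mm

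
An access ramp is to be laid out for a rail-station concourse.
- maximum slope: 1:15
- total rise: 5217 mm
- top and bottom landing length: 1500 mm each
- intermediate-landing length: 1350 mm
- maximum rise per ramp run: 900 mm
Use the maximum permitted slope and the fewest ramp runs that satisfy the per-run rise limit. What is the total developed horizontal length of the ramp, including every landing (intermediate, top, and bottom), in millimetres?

At most 900 each: 5217/900 = 5.80, giving 6 ramp runs. That means 5 intermediate landings.
Horizontal run for 5217 mm of rise at 1:15 is 5217 × 15 = 78255 mm.
Intermediate landings: 5 × 1350 = 6750 mm.
Top and bottom landings: 2 × 1500 = 3000 mm.
Total = 78255 + 6750 + 3000 = 88005 mm.

88005 mm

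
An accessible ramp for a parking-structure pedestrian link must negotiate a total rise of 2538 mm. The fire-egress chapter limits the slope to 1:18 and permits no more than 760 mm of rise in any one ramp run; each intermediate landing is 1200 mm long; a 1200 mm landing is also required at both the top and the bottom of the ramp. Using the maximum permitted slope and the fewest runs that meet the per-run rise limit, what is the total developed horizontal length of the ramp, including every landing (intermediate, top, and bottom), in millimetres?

2538 / 760 = 3.339 → round up to 4 ramp runs. That means 3 intermediate landings.
Horizontal run for 2538 mm of rise at 1:18 is 2538 × 18 = 45684 mm.
Intermediate landings: 3 × 1200 = 3600 mm.
Top and bottom landings: 2 × 1200 = 2400 mm.
Total = 45684 + 3600 + 2400 = 51684 mm.

51684 mm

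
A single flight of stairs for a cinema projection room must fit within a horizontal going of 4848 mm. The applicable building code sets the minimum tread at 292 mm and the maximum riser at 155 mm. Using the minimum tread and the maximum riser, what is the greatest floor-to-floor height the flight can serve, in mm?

2635 mm

4848 / 292 = 16.60, so 16 treads fit.
Risers = treads + 1 = 17.
Maximum height = 17 × 155 = 2635 mm.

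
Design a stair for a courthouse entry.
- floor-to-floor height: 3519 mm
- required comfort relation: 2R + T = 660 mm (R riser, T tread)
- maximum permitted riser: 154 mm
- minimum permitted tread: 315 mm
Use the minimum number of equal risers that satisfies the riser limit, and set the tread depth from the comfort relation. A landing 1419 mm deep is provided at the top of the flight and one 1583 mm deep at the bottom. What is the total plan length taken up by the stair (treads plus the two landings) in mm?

10790 mm

At most 154 each: 3519/154 = 22.85, giving 23 risers.
R = 3519 ÷ 23 = 153 mm.
From 2R + T = 660: T = 660 − 306 = 354 mm.
23 risers give 22 treads; going = 22 × 354 = 7788 mm.
Enclosure = 7788 + 1419 + 1583 = 10790 mm.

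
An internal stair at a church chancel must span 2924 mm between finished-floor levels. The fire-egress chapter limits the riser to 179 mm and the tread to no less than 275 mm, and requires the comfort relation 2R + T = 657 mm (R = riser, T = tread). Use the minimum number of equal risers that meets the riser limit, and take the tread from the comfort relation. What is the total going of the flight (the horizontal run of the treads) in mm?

At most 179 each: 2924/179 = 16.34, giving 17 risers.
Each riser is 2924/17 = 172 mm (≤ 179 mm).
From 2R + T = 657: T = 657 − 344 = 313 mm.
Treads = 17 − 1 = 16; going = 16 × 313 = 5008 mm.

5008 mm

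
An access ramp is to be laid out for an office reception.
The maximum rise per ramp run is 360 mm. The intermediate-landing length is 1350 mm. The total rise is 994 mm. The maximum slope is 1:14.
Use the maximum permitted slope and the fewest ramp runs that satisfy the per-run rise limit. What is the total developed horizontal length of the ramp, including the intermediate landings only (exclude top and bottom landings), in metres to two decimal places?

994 / 360 = 2.761 → round up to 3 ramp runs. That means 2 intermediate landings.
Horizontal run for 994 mm of rise at 1:14 is 994 × 14 = 13916 mm.
2 intermediate landings contribute 2 × 1350 = 2700 mm.
Developed length = 13916 + 2700 = 16616 mm.
= 16.62 m.

16.62 m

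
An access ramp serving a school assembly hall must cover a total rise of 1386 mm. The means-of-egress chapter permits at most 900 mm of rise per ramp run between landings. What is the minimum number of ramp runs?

At most 900 each: 1386/900 = 1.54, giving 2 ramp runs.

2 runs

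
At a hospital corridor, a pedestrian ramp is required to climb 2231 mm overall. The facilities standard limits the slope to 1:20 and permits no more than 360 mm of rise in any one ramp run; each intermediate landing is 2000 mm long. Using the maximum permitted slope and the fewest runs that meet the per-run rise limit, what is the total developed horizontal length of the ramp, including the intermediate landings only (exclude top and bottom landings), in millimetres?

56620 mm

2231 / 360 = 6.197 → round up to 7 ramp runs. That means 6 intermediate landings.
Horizontal run for 2231 mm of rise at 1:20 is 2231 × 20 = 44620 mm.
Intermediate landings: 6 × 2000 = 12000 mm.
Total developed length = 44620 + 12000 = 56620 mm.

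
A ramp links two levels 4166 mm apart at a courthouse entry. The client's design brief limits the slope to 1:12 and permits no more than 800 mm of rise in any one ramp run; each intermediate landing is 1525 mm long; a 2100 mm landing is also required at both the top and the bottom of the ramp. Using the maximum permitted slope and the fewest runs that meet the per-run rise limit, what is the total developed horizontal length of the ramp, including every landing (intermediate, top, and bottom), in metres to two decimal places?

4166 / 800 = 5.21, so 6 ramp runs are needed. That means 5 intermediate landings.
Ramp run (horizontal) at 1:12: 4166 × 12 = 49992 mm.
5 intermediate landings contribute 5 × 1525 = 7625 mm.
Top and bottom landings: 2 × 2100 = 4200 mm.
Total = 49992 + 7625 + 4200 = 61817 mm.
= 61.82 m.

61.82 m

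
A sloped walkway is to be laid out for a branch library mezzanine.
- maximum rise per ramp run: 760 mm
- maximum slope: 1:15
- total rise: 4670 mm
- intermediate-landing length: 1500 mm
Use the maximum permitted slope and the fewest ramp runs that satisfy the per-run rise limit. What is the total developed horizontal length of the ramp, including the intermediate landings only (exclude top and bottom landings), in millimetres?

79050 mm

4670 / 760 = 6.14, so 7 ramp runs are needed. That means 6 intermediate landings.
Horizontal run for 4670 mm of rise at 1:15 is 4670 × 15 = 70050 mm.
Intermediate landings: 6 × 1500 = 9000 mm.
Developed length = 70050 + 9000 = 79050 mm.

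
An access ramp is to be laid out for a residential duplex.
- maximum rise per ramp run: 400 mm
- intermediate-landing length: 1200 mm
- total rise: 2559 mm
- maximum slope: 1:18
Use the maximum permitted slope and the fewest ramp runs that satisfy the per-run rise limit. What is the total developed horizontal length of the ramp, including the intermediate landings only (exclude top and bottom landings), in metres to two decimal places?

2559 / 400 = 6.40, so 7 ramp runs are needed. That means 6 intermediate landings.
Horizontal run for 2559 mm of rise at 1:18 is 2559 × 18 = 46062 mm.
6 intermediate landings contribute 6 × 1200 = 7200 mm.
Developed length = 46062 + 7200 = 53262 mm.
= 53.26 m.

53.26 m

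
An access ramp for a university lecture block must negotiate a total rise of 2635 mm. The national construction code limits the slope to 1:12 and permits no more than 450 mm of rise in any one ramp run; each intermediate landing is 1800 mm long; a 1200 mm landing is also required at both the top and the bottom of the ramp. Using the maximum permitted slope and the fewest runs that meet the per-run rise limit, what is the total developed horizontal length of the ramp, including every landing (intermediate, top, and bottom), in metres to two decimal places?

43.02 m

2635 / 450 = 5.856 → round up to 6 ramp runs. That means 5 intermediate landings.
Horizontal run for 2635 mm of rise at 1:12 is 2635 × 12 = 31620 mm.
5 intermediate landings contribute 5 × 1800 = 9000 mm.
Top and bottom landings: 2 × 1200 = 2400 mm.
Total = 31620 + 9000 + 2400 = 43020 mm.
= 43.02 m.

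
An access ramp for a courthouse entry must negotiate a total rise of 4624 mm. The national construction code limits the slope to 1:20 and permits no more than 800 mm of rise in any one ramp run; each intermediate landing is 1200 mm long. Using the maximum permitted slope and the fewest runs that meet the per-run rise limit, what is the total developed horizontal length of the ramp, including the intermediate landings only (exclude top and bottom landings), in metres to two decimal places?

⌈4624/800⌉ = 6 ramp runs. That means 5 intermediate landings.
Horizontal run for 4624 mm of rise at 1:20 is 4624 × 20 = 92480 mm.
Intermediate landings: 5 × 1200 = 6000 mm.
Developed length = 92480 + 6000 = 98480 mm.
= 98.48 m.

98.48 m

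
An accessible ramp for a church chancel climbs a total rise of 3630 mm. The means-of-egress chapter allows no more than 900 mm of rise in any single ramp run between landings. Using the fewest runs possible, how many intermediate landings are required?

3630 / 900 = 4.033 → round up to 5 ramp runs.
5 runs are separated by 4 intermediate landings.

4 intermediate landings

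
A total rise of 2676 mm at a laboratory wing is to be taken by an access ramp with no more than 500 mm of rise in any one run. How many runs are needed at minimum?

2676 / 500 = 5.352 → round up to 6 ramp runs.

6 runs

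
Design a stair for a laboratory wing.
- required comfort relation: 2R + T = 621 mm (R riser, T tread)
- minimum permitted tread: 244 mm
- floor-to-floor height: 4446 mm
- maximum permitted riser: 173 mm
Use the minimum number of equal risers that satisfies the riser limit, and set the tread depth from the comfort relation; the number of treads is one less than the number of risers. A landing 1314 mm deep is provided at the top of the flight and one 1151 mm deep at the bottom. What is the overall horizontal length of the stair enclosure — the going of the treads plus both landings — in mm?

9440 mm

4446 / 173 = 25.70, so 26 risers are needed.
R = 4446 ÷ 26 = 171 mm.
T = 621 − 2·171 = 279 mm, which satisfies the 244 mm minimum.
26 risers give 25 treads; going = 25 × 279 = 6975 mm.
Enclosure = 6975 + 1314 + 1151 = 9440 mm.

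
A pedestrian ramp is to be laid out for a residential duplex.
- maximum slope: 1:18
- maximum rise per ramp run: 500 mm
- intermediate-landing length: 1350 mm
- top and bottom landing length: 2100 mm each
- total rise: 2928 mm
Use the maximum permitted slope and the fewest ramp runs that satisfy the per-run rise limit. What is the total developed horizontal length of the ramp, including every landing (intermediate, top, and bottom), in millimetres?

At most 500 each: 2928/500 = 5.86, giving 6 ramp runs. That means 5 intermediate landings.
Horizontal run for 2928 mm of rise at 1:18 is 2928 × 18 = 52704 mm.
5 intermediate landings contribute 5 × 1350 = 6750 mm.
Top and bottom landings: 2 × 2100 = 4200 mm.
Total = 52704 + 6750 + 4200 = 63654 mm.

63654 mm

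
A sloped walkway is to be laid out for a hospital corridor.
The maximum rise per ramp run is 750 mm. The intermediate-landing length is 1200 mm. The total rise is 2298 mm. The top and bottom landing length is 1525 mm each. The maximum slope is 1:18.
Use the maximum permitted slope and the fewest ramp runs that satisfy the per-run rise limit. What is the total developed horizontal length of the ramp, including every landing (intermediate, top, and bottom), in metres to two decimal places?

2298 / 750 = 3.06, so 4 ramp runs are needed. That means 3 intermediate landings.
Ramp run (horizontal) at 1:18: 2298 × 18 = 41364 mm.
Intermediate landings: 3 × 1200 = 3600 mm.
Top and bottom landings: 2 × 1525 = 3050 mm.
Total = 41364 + 3600 + 3050 = 48014 mm.
= 48.01 m.

48.01 m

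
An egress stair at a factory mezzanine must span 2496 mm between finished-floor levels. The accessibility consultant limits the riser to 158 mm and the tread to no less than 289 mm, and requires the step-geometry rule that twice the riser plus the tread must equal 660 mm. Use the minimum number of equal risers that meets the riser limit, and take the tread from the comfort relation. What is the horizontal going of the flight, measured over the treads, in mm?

5220 mm

At most 158 each: 2496/158 = 15.80, giving 16 risers.
Riser R = 2496 / 16 = 156 mm, within the 158 mm limit.
From 2R + T = 660: T = 660 − 312 = 348 mm.
Going = (16 − 1) × 348 = 5220 mm.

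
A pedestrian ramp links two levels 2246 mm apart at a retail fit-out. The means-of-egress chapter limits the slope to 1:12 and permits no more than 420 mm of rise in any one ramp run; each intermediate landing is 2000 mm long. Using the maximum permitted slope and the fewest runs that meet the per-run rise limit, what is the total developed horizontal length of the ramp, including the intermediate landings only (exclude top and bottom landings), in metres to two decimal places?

36.95 m

At most 420 each: 2246/420 = 5.35, giving 6 ramp runs. That means 5 intermediate landings.
Ramp run (horizontal) at 1:12: 2246 × 12 = 26952 mm.
5 intermediate landings contribute 5 × 2000 = 10000 mm.
Total developed length = 26952 + 10000 = 36952 mm.
= 36.95 m.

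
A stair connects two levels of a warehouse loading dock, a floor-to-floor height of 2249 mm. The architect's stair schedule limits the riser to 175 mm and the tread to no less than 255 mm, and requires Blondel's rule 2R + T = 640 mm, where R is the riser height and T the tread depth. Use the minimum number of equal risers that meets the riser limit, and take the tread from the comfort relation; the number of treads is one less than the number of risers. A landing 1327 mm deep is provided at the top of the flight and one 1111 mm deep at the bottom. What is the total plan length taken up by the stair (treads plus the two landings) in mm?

2249 / 175 = 12.85, so 13 risers are needed.
R = 2249 ÷ 13 = 173 mm.
From 2R + T = 640: T = 640 − 346 = 294 mm.
Treads = 13 − 1 = 12; going = 12 × 294 = 3528 mm.
Enclosure = 3528 + 1327 + 1111 = 5966 mm.

5966 mm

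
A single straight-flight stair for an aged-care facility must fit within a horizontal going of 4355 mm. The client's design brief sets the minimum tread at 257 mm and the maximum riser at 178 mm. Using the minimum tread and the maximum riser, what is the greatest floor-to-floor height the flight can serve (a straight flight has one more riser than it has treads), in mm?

3026 mm

Treads that fit: ⌊4355 / 257⌋ = 16.
Risers = treads + 1 = 17.
Maximum height = 17 × 178 = 3026 mm.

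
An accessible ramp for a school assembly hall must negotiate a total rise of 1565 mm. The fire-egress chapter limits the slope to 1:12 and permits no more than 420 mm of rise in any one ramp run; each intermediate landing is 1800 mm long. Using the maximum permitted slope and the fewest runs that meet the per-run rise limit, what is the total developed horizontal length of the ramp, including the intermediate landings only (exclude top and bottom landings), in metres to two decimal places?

24.18 m

At most 420 each: 1565/420 = 3.73, giving 4 ramp runs. That means 3 intermediate landings.
Horizontal run for 1565 mm of rise at 1:12 is 1565 × 12 = 18780 mm.
Intermediate landings: 3 × 1800 = 5400 mm.
Developed length = 18780 + 5400 = 24180 mm.
= 24.18 m.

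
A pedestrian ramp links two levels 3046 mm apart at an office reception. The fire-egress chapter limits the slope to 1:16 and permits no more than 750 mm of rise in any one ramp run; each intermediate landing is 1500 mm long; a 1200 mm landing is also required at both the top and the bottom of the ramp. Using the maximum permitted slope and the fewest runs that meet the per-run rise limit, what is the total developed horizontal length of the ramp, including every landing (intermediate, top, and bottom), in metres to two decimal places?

57.14 m

At most 750 each: 3046/750 = 4.06, giving 5 ramp runs. That means 4 intermediate landings.
Ramp run (horizontal) at 1:16: 3046 × 16 = 48736 mm.
Intermediate landings: 4 × 1500 = 6000 mm.
Top and bottom landings: 2 × 1200 = 2400 mm.
Total = 48736 + 6000 + 2400 = 57136 mm.
= 57.14 m.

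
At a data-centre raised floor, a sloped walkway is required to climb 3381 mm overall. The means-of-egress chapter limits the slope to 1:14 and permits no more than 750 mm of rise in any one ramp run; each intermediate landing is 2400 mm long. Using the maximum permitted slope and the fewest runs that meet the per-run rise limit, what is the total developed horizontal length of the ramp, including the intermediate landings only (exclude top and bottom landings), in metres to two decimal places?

⌈3381/750⌉ = 5 ramp runs. That means 4 intermediate landings.
Horizontal run for 3381 mm of rise at 1:14 is 3381 × 14 = 47334 mm.
4 intermediate landings contribute 4 × 2400 = 9600 mm.
Total developed length = 47334 + 9600 = 56934 mm.
= 56.93 m.

56.93 m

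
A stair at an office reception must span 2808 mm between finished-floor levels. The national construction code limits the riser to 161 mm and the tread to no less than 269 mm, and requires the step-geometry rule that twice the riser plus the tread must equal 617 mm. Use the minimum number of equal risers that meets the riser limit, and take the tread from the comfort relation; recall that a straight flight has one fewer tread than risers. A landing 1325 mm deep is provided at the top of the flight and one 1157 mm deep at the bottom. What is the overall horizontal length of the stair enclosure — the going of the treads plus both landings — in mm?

At most 161 each: 2808/161 = 17.44, giving 18 risers.
Each riser is 2808/18 = 156 mm (≤ 161 mm).
T = 617 − 2·156 = 305 mm, which satisfies the 269 mm minimum.
18 risers give 17 treads; going = 17 × 305 = 5185 mm.
Add landings: 5185 + 1325 + 1157 = 7667 mm.

7667 mm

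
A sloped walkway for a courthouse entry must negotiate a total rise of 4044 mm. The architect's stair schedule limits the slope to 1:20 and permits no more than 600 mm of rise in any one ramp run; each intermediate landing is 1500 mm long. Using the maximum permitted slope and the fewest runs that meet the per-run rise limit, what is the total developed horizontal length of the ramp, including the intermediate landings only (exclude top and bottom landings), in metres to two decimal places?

⌈4044/600⌉ = 7 ramp runs. That means 6 intermediate landings.
Horizontal run for 4044 mm of rise at 1:20 is 4044 × 20 = 80880 mm.
6 intermediate landings contribute 6 × 1500 = 9000 mm.
Developed length = 80880 + 9000 = 89880 mm.
= 89.88 m.

89.88 m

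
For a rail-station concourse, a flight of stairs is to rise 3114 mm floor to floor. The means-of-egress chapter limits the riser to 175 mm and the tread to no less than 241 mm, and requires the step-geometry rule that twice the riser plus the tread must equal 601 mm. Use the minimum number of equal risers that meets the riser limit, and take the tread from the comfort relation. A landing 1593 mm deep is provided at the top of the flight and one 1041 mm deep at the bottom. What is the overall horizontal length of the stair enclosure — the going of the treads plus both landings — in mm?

3114 / 175 = 17.79, so 18 risers are needed.
Each riser is 3114/18 = 173 mm (≤ 175 mm).
T = 601 − 2·173 = 255 mm, which satisfies the 241 mm minimum.
Treads = 18 − 1 = 17; going = 17 × 255 = 4335 mm.
Enclosure = 4335 + 1593 + 1041 = 6969 mm.

6969 mm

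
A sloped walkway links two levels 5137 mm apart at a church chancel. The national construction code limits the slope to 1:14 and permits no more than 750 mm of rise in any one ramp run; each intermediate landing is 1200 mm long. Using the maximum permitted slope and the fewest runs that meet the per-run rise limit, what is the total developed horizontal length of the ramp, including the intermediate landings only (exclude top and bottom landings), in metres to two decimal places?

5137 / 750 = 6.849 → round up to 7 ramp runs. That means 6 intermediate landings.
Horizontal run for 5137 mm of rise at 1:14 is 5137 × 14 = 71918 mm.
Intermediate landings: 6 × 1200 = 7200 mm.
Total developed length = 71918 + 7200 = 79118 mm.
= 79.12 m.

79.12 m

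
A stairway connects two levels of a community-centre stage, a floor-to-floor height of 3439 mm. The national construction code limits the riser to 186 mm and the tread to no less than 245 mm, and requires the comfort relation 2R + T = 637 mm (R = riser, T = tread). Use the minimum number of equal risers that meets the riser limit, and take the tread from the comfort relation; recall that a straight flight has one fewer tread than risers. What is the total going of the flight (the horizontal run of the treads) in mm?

4950 mm

⌈3439/186⌉ = 19 risers.
Each riser is 3439/19 = 181 mm (≤ 186 mm).
From 2R + T = 637: T = 637 − 362 = 275 mm.
Treads = 19 − 1 = 18; going = 18 × 275 = 4950 mm.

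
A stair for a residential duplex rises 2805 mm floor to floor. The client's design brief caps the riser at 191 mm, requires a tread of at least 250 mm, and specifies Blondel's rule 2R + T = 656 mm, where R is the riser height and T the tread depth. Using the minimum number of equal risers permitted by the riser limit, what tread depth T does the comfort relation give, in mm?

2805 / 191 = 14.686 → round up to 15 risers.
Riser R = 2805 / 15 = 187 mm, within the 191 mm limit.
Tread T = 656 − 2 × 187 = 282 mm (≥ 250 mm).

282 mm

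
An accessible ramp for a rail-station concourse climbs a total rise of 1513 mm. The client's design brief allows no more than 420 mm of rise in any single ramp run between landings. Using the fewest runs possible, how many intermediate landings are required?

3 intermediate landings

1513 / 420 = 3.60, so 4 ramp runs are needed.
4 runs are separated by 3 intermediate landings.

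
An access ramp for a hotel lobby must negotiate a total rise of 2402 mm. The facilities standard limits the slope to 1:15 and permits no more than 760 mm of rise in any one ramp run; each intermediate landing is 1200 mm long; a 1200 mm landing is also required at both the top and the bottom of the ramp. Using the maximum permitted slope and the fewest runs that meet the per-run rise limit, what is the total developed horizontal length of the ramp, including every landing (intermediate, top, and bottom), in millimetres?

⌈2402/760⌉ = 4 ramp runs. That means 3 intermediate landings.
Horizontal run for 2402 mm of rise at 1:15 is 2402 × 15 = 36030 mm.
Intermediate landings: 3 × 1200 = 3600 mm.
Top and bottom landings: 2 × 1200 = 2400 mm.
Total = 36030 + 3600 + 2400 = 42030 mm.

42030 mm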